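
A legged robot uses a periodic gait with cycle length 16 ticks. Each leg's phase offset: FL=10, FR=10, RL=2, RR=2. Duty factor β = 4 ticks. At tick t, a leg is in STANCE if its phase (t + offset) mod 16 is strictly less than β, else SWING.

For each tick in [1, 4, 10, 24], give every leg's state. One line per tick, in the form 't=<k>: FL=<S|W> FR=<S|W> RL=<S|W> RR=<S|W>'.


t=1: phase=(11,11,3,3) vs β=4 → FL=W FR=W RL=S RR=S
t=4: phase=(14,14,6,6) vs β=4 → FL=W FR=W RL=W RR=W
t=10: phase=(4,4,12,12) vs β=4 → FL=W FR=W RL=W RR=W
t=24: phase=(2,2,10,10) vs β=4 → FL=S FR=S RL=W RR=W

t=1: FL=W FR=W RL=S RR=S
t=4: FL=W FR=W RL=W RR=W
t=10: FL=W FR=W RL=W RR=W
t=24: FL=S FR=S RL=W RR=W


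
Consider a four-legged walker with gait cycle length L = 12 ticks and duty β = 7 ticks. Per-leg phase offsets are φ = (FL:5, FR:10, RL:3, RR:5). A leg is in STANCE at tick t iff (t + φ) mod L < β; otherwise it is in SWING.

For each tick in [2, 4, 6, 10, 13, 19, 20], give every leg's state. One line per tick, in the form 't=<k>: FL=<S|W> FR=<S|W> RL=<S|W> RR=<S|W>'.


t=2: FL=W FR=S RL=S RR=W
t=4: FL=W FR=S RL=W RR=W
t=6: FL=W FR=S RL=W RR=W
t=10: FL=S FR=W RL=S RR=S
t=13: FL=S FR=W RL=S RR=S
t=19: FL=S FR=S RL=W RR=S
t=20: FL=S FR=S RL=W RR=S

t=2: phase=(7,0,5,7) vs β=7 → FL=W FR=S RL=S RR=W
t=4: phase=(9,2,7,9) vs β=7 → FL=W FR=S RL=W RR=W
t=6: phase=(11,4,9,11) vs β=7 → FL=W FR=S RL=W RR=W
t=10: phase=(3,8,1,3) vs β=7 → FL=S FR=W RL=S RR=S
t=13: phase=(6,11,4,6) vs β=7 → FL=S FR=W RL=S RR=S
t=19: phase=(0,5,10,0) vs β=7 → FL=S FR=S RL=W RR=S
t=20: phase=(1,6,11,1) vs β=7 → FL=S FR=S RL=W RR=S


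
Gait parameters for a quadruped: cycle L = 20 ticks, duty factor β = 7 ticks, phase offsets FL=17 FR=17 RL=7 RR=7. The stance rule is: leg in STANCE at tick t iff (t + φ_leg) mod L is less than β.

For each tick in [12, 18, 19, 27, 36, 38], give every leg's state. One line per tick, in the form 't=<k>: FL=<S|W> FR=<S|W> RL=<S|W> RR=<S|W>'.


t=12: phase=(9,9,19,19) vs β=7 → FL=W FR=W RL=W RR=W
t=18: phase=(15,15,5,5) vs β=7 → FL=W FR=W RL=S RR=S
t=19: phase=(16,16,6,6) vs β=7 → FL=W FR=W RL=S RR=S
t=27: phase=(4,4,14,14) vs β=7 → FL=S FR=S RL=W RR=W
t=36: phase=(13,13,3,3) vs β=7 → FL=W FR=W RL=S RR=S
t=38: phase=(15,15,5,5) vs β=7 → FL=W FR=W RL=S RR=S

t=12: FL=W FR=W RL=W RR=W
t=18: FL=W FR=W RL=S RR=S
t=19: FL=W FR=W RL=S RR=S
t=27: FL=S FR=S RL=W RR=W
t=36: FL=W FR=W RL=S RR=S
t=38: FL=W FR=W RL=S RR=S


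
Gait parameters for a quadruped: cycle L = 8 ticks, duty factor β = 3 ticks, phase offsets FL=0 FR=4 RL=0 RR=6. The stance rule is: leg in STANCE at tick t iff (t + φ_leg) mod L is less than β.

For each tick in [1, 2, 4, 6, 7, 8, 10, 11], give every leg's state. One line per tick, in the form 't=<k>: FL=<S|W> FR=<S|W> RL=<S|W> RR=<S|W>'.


t=1: phase=(1,5,1,7) vs β=3 → FL=S FR=W RL=S RR=W
t=2: phase=(2,6,2,0) vs β=3 → FL=S FR=W RL=S RR=S
t=4: phase=(4,0,4,2) vs β=3 → FL=W FR=S RL=W RR=S
t=6: phase=(6,2,6,4) vs β=3 → FL=W FR=S RL=W RR=W
t=7: phase=(7,3,7,5) vs β=3 → FL=W FR=W RL=W RR=W
t=8: phase=(0,4,0,6) vs β=3 → FL=S FR=W RL=S RR=W
t=10: phase=(2,6,2,0) vs β=3 → FL=S FR=W RL=S RR=S
t=11: phase=(3,7,3,1) vs β=3 → FL=W FR=W RL=W RR=S

t=1: FL=S FR=W RL=S RR=W
t=2: FL=S FR=W RL=S RR=S
t=4: FL=W FR=S RL=W RR=S
t=6: FL=W FR=S RL=W RR=W
t=7: FL=W FR=W RL=W RR=W
t=8: FL=S FR=W RL=S RR=W
t=10: FL=S FR=W RL=S RR=S
t=11: FL=W FR=W RL=W RR=S


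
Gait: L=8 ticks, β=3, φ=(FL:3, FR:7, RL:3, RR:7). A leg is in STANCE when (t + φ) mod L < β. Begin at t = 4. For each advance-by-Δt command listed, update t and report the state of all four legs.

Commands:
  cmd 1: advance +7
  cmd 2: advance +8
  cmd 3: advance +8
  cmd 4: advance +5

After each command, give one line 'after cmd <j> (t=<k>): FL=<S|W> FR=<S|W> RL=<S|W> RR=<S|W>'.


start t=4: FL=W FR=W RL=W RR=W
cmd 1: advance +7 → t=11, phase=(6,2,6,2) → FL=W FR=S RL=W RR=S
cmd 2: advance +8 → t=19, phase=(6,2,6,2) → FL=W FR=S RL=W RR=S
cmd 3: advance +8 → t=27, phase=(6,2,6,2) → FL=W FR=S RL=W RR=S
cmd 4: advance +5 → t=32, phase=(3,7,3,7) → FL=W FR=W RL=W RR=W

after cmd 1 (t=11): FL=W FR=S RL=W RR=S
after cmd 2 (t=19): FL=W FR=S RL=W RR=S
after cmd 3 (t=27): FL=W FR=S RL=W RR=S
after cmd 4 (t=32): FL=W FR=W RL=W RR=W


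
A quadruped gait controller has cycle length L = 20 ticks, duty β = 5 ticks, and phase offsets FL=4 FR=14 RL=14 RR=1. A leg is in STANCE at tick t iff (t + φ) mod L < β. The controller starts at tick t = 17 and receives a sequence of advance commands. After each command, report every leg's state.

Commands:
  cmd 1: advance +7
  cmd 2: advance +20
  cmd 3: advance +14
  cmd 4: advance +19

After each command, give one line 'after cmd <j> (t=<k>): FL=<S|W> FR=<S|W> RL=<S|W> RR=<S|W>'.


start t=17: FL=S FR=W RL=W RR=W
cmd 1: advance +7 → t=24, phase=(8,18,18,5) → FL=W FR=W RL=W RR=W
cmd 2: advance +20 → t=44, phase=(8,18,18,5) → FL=W FR=W RL=W RR=W
cmd 3: advance +14 → t=58, phase=(2,12,12,19) → FL=S FR=W RL=W RR=W
cmd 4: advance +19 → t=77, phase=(1,11,11,18) → FL=S FR=W RL=W RR=W

after cmd 1 (t=24): FL=W FR=W RL=W RR=W
after cmd 2 (t=44): FL=W FR=W RL=W RR=W
after cmd 3 (t=58): FL=S FR=W RL=W RR=W
after cmd 4 (t=77): FL=S FR=W RL=W RR=W


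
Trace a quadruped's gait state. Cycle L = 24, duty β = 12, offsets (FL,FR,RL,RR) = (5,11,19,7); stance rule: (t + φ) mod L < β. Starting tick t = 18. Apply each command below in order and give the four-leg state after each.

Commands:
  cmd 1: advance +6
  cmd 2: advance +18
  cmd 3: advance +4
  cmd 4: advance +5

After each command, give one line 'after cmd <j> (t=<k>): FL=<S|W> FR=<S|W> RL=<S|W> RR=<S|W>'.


after cmd 1 (t=24): FL=S FR=S RL=W RR=S
after cmd 2 (t=42): FL=W FR=S RL=W RR=S
after cmd 3 (t=46): FL=S FR=S RL=W RR=S
after cmd 4 (t=51): FL=S FR=W RL=W RR=S

start t=18: FL=W FR=S RL=W RR=S
cmd 1: advance +6 → t=24, phase=(5,11,19,7) → FL=S FR=S RL=W RR=S
cmd 2: advance +18 → t=42, phase=(23,5,13,1) → FL=W FR=S RL=W RR=S
cmd 3: advance +4 → t=46, phase=(3,9,17,5) → FL=S FR=S RL=W RR=S
cmd 4: advance +5 → t=51, phase=(8,14,22,10) → FL=S FR=W RL=W RR=S


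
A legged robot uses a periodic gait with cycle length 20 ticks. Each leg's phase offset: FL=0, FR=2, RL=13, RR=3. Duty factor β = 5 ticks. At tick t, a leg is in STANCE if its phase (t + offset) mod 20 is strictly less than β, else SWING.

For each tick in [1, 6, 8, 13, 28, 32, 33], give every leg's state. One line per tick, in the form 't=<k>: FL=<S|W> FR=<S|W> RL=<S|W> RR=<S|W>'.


t=1: FL=S FR=S RL=W RR=S
t=6: FL=W FR=W RL=W RR=W
t=8: FL=W FR=W RL=S RR=W
t=13: FL=W FR=W RL=W RR=W
t=28: FL=W FR=W RL=S RR=W
t=32: FL=W FR=W RL=W RR=W
t=33: FL=W FR=W RL=W RR=W

t=1: phase=(1,3,14,4) vs β=5 → FL=S FR=S RL=W RR=S
t=6: phase=(6,8,19,9) vs β=5 → FL=W FR=W RL=W RR=W
t=8: phase=(8,10,1,11) vs β=5 → FL=W FR=W RL=S RR=W
t=13: phase=(13,15,6,16) vs β=5 → FL=W FR=W RL=W RR=W
t=28: phase=(8,10,1,11) vs β=5 → FL=W FR=W RL=S RR=W
t=32: phase=(12,14,5,15) vs β=5 → FL=W FR=W RL=W RR=W
t=33: phase=(13,15,6,16) vs β=5 → FL=W FR=W RL=W RR=W


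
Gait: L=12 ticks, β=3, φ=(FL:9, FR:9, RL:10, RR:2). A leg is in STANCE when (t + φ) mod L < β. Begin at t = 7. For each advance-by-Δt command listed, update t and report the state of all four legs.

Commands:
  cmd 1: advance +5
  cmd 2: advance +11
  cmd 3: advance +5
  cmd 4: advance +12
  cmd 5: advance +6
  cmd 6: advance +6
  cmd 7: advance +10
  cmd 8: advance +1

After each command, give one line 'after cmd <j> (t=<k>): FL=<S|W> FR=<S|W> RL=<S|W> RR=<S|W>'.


after cmd 1 (t=12): FL=W FR=W RL=W RR=S
after cmd 2 (t=23): FL=W FR=W RL=W RR=S
after cmd 3 (t=28): FL=S FR=S RL=S RR=W
after cmd 4 (t=40): FL=S FR=S RL=S RR=W
after cmd 5 (t=46): FL=W FR=W RL=W RR=S
after cmd 6 (t=52): FL=S FR=S RL=S RR=W
after cmd 7 (t=62): FL=W FR=W RL=S RR=W
after cmd 8 (t=63): FL=S FR=S RL=S RR=W

start t=7: FL=W FR=W RL=W RR=W
cmd 1: advance +5 → t=12, phase=(9,9,10,2) → FL=W FR=W RL=W RR=S
cmd 2: advance +11 → t=23, phase=(8,8,9,1) → FL=W FR=W RL=W RR=S
cmd 3: advance +5 → t=28, phase=(1,1,2,6) → FL=S FR=S RL=S RR=W
cmd 4: advance +12 → t=40, phase=(1,1,2,6) → FL=S FR=S RL=S RR=W
cmd 5: advance +6 → t=46, phase=(7,7,8,0) → FL=W FR=W RL=W RR=S
cmd 6: advance +6 → t=52, phase=(1,1,2,6) → FL=S FR=S RL=S RR=W
cmd 7: advance +10 → t=62, phase=(11,11,0,4) → FL=W FR=W RL=S RR=W
cmd 8: advance +1 → t=63, phase=(0,0,1,5) → FL=S FR=S RL=S RR=W


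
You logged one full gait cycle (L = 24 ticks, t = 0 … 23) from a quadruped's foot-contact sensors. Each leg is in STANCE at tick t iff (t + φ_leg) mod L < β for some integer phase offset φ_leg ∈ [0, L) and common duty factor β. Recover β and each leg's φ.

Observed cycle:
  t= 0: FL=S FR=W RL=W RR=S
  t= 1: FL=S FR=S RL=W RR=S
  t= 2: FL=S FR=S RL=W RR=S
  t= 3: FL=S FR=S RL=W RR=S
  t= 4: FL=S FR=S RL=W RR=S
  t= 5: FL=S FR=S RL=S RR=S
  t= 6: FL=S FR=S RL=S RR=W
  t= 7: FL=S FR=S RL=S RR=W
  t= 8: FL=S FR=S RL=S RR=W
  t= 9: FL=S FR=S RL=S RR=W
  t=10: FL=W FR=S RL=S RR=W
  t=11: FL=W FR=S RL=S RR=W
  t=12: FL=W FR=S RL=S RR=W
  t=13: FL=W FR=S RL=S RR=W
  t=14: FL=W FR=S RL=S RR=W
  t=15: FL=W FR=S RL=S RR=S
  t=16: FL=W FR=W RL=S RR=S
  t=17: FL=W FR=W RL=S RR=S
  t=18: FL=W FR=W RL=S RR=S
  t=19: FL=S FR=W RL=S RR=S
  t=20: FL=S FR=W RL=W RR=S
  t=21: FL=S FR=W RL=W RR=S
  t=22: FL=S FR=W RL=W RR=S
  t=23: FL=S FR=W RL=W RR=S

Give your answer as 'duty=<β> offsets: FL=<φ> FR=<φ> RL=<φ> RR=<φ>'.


duty β = stance ticks per leg = 15
FL: stance ticks = 15; W→S at t=19 → φ=5
FR: stance ticks = 15; W→S at t=1 → φ=23
RL: stance ticks = 15; W→S at t=5 → φ=19
RR: stance ticks = 15; W→S at t=15 → φ=9

duty=15 offsets: FL=5 FR=23 RL=19 RR=9


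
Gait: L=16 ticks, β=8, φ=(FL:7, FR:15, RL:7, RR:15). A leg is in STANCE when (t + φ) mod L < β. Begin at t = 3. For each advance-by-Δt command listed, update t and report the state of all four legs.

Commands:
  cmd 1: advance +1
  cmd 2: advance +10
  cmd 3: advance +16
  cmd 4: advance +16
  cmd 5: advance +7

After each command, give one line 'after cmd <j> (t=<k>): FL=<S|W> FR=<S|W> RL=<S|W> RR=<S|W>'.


start t=3: FL=W FR=S RL=W RR=S
cmd 1: advance +1 → t=4, phase=(11,3,11,3) → FL=W FR=S RL=W RR=S
cmd 2: advance +10 → t=14, phase=(5,13,5,13) → FL=S FR=W RL=S RR=W
cmd 3: advance +16 → t=30, phase=(5,13,5,13) → FL=S FR=W RL=S RR=W
cmd 4: advance +16 → t=46, phase=(5,13,5,13) → FL=S FR=W RL=S RR=W
cmd 5: advance +7 → t=53, phase=(12,4,12,4) → FL=W FR=S RL=W RR=S

after cmd 1 (t=4): FL=W FR=S RL=W RR=S
after cmd 2 (t=14): FL=S FR=W RL=S RR=W
after cmd 3 (t=30): FL=S FR=W RL=S RR=W
after cmd 4 (t=46): FL=S FR=W RL=S RR=W
after cmd 5 (t=53): FL=W FR=S RL=W RR=S


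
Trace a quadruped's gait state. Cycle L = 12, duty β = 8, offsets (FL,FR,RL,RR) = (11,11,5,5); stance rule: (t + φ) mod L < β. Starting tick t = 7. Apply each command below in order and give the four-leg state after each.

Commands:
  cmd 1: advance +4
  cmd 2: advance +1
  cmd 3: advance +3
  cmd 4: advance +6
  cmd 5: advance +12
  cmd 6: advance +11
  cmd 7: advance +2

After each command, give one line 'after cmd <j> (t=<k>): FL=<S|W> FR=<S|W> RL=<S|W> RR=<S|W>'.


start t=7: FL=S FR=S RL=S RR=S
cmd 1: advance +4 → t=11, phase=(10,10,4,4) → FL=W FR=W RL=S RR=S
cmd 2: advance +1 → t=12, phase=(11,11,5,5) → FL=W FR=W RL=S RR=S
cmd 3: advance +3 → t=15, phase=(2,2,8,8) → FL=S FR=S RL=W RR=W
cmd 4: advance +6 → t=21, phase=(8,8,2,2) → FL=W FR=W RL=S RR=S
cmd 5: advance +12 → t=33, phase=(8,8,2,2) → FL=W FR=W RL=S RR=S
cmd 6: advance +11 → t=44, phase=(7,7,1,1) → FL=S FR=S RL=S RR=S
cmd 7: advance +2 → t=46, phase=(9,9,3,3) → FL=W FR=W RL=S RR=S

after cmd 1 (t=11): FL=W FR=W RL=S RR=S
after cmd 2 (t=12): FL=W FR=W RL=S RR=S
after cmd 3 (t=15): FL=S FR=S RL=W RR=W
after cmd 4 (t=21): FL=W FR=W RL=S RR=S
after cmd 5 (t=33): FL=W FR=W RL=S RR=S
after cmd 6 (t=44): FL=S FR=S RL=S RR=S
after cmd 7 (t=46): FL=W FR=W RL=S RR=S


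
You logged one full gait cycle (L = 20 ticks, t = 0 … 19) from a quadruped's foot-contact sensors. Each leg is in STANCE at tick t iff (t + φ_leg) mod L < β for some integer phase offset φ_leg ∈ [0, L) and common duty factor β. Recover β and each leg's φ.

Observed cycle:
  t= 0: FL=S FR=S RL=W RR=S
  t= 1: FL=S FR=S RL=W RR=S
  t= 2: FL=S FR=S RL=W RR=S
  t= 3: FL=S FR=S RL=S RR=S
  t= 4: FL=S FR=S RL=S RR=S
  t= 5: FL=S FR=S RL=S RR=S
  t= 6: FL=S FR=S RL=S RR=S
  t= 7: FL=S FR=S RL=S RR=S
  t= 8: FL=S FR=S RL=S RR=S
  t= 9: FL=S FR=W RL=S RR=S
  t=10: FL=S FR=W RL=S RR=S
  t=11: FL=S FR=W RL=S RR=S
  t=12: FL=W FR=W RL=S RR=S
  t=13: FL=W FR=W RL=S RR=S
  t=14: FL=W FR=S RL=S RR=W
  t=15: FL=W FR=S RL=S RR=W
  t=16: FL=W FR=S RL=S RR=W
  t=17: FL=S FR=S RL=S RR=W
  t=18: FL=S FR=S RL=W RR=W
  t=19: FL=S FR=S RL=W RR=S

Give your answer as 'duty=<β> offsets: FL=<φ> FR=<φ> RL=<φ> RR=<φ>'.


duty=15 offsets: FL=3 FR=6 RL=17 RR=1

duty β = stance ticks per leg = 15
FL: stance ticks = 15; W→S at t=17 → φ=3
FR: stance ticks = 15; W→S at t=14 → φ=6
RL: stance ticks = 15; W→S at t=3 → φ=17
RR: stance ticks = 15; W→S at t=19 → φ=1


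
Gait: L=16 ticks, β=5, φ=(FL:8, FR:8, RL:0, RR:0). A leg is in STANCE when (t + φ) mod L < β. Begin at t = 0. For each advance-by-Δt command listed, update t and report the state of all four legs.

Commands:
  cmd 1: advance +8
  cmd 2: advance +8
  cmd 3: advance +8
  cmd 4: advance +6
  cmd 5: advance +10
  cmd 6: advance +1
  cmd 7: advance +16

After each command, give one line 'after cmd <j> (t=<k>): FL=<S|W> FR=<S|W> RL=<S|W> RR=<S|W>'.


after cmd 1 (t=8): FL=S FR=S RL=W RR=W
after cmd 2 (t=16): FL=W FR=W RL=S RR=S
after cmd 3 (t=24): FL=S FR=S RL=W RR=W
after cmd 4 (t=30): FL=W FR=W RL=W RR=W
after cmd 5 (t=40): FL=S FR=S RL=W RR=W
after cmd 6 (t=41): FL=S FR=S RL=W RR=W
after cmd 7 (t=57): FL=S FR=S RL=W RR=W

start t=0: FL=W FR=W RL=S RR=S
cmd 1: advance +8 → t=8, phase=(0,0,8,8) → FL=S FR=S RL=W RR=W
cmd 2: advance +8 → t=16, phase=(8,8,0,0) → FL=W FR=W RL=S RR=S
cmd 3: advance +8 → t=24, phase=(0,0,8,8) → FL=S FR=S RL=W RR=W
cmd 4: advance +6 → t=30, phase=(6,6,14,14) → FL=W FR=W RL=W RR=W
cmd 5: advance +10 → t=40, phase=(0,0,8,8) → FL=S FR=S RL=W RR=W
cmd 6: advance +1 → t=41, phase=(1,1,9,9) → FL=S FR=S RL=W RR=W
cmd 7: advance +16 → t=57, phase=(1,1,9,9) → FL=S FR=S RL=W RR=W


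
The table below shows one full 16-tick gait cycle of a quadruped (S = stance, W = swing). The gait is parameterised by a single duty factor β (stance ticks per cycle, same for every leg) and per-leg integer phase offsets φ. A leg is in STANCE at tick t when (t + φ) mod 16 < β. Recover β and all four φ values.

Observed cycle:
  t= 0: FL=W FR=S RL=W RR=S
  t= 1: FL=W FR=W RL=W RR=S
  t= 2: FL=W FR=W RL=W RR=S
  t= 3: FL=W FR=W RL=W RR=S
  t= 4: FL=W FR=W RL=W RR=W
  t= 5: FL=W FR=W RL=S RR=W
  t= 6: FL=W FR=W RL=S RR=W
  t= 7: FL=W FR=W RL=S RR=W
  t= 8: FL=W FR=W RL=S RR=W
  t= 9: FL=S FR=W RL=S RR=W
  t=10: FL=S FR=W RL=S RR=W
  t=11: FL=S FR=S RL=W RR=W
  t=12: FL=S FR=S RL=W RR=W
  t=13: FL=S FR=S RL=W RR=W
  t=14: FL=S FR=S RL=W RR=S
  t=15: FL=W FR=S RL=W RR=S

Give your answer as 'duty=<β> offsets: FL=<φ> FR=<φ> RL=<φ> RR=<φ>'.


duty β = stance ticks per leg = 6
FL: stance ticks = 6; W→S at t=9 → φ=7
FR: stance ticks = 6; W→S at t=11 → φ=5
RL: stance ticks = 6; W→S at t=5 → φ=11
RR: stance ticks = 6; W→S at t=14 → φ=2

duty=6 offsets: FL=7 FR=5 RL=11 RR=2


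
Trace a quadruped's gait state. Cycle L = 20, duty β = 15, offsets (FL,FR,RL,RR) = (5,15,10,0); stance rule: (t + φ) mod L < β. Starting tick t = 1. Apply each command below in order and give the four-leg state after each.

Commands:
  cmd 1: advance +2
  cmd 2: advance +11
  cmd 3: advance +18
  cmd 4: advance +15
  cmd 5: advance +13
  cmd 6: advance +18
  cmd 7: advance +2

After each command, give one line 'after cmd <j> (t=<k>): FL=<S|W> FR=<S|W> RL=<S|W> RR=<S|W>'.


start t=1: FL=S FR=W RL=S RR=S
cmd 1: advance +2 → t=3, phase=(8,18,13,3) → FL=S FR=W RL=S RR=S
cmd 2: advance +11 → t=14, phase=(19,9,4,14) → FL=W FR=S RL=S RR=S
cmd 3: advance +18 → t=32, phase=(17,7,2,12) → FL=W FR=S RL=S RR=S
cmd 4: advance +15 → t=47, phase=(12,2,17,7) → FL=S FR=S RL=W RR=S
cmd 5: advance +13 → t=60, phase=(5,15,10,0) → FL=S FR=W RL=S RR=S
cmd 6: advance +18 → t=78, phase=(3,13,8,18) → FL=S FR=S RL=S RR=W
cmd 7: advance +2 → t=80, phase=(5,15,10,0) → FL=S FR=W RL=S RR=S

after cmd 1 (t=3): FL=S FR=W RL=S RR=S
after cmd 2 (t=14): FL=W FR=S RL=S RR=S
after cmd 3 (t=32): FL=W FR=S RL=S RR=S
after cmd 4 (t=47): FL=S FR=S RL=W RR=S
after cmd 5 (t=60): FL=S FR=W RL=S RR=S
after cmd 6 (t=78): FL=S FR=S RL=S RR=W
after cmd 7 (t=80): FL=S FR=W RL=S RR=S


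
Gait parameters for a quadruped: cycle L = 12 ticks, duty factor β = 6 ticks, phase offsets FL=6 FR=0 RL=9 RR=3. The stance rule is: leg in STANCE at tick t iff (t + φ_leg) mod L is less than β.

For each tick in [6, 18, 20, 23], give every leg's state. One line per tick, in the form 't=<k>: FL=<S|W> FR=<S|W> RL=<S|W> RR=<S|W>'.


t=6: FL=S FR=W RL=S RR=W
t=18: FL=S FR=W RL=S RR=W
t=20: FL=S FR=W RL=S RR=W
t=23: FL=S FR=W RL=W RR=S

t=6: phase=(0,6,3,9) vs β=6 → FL=S FR=W RL=S RR=W
t=18: phase=(0,6,3,9) vs β=6 → FL=S FR=W RL=S RR=W
t=20: phase=(2,8,5,11) vs β=6 → FL=S FR=W RL=S RR=W
t=23: phase=(5,11,8,2) vs β=6 → FL=S FR=W RL=W RR=S


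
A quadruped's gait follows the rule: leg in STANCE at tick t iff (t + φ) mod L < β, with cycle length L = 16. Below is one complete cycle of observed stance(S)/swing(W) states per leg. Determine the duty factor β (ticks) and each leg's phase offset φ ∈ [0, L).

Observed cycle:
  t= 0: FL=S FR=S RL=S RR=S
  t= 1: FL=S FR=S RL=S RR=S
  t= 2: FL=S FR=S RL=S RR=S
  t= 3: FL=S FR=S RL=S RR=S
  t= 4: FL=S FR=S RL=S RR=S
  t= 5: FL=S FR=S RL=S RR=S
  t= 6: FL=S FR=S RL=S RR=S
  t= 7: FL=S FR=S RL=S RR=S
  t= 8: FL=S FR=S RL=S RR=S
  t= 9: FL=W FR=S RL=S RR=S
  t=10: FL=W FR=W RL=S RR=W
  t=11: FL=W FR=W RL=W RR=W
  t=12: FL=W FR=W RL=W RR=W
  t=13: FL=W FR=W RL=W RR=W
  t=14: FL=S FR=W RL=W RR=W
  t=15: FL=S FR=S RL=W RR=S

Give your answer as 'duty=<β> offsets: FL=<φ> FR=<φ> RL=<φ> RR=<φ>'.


duty=11 offsets: FL=2 FR=1 RL=0 RR=1

duty β = stance ticks per leg = 11
FL: stance ticks = 11; W→S at t=14 → φ=2
FR: stance ticks = 11; W→S at t=15 → φ=1
RL: stance ticks = 11; W→S at t=0 → φ=0
RR: stance ticks = 11; W→S at t=15 → φ=1


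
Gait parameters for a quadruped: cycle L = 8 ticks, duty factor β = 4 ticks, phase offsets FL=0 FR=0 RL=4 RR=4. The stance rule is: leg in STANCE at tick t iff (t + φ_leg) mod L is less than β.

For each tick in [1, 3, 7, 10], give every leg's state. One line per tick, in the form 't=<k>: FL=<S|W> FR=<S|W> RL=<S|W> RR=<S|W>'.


t=1: phase=(1,1,5,5) vs β=4 → FL=S FR=S RL=W RR=W
t=3: phase=(3,3,7,7) vs β=4 → FL=S FR=S RL=W RR=W
t=7: phase=(7,7,3,3) vs β=4 → FL=W FR=W RL=S RR=S
t=10: phase=(2,2,6,6) vs β=4 → FL=S FR=S RL=W RR=W

t=1: FL=S FR=S RL=W RR=W
t=3: FL=S FR=S RL=W RR=W
t=7: FL=W FR=W RL=S RR=S
t=10: FL=S FR=S RL=W RR=W


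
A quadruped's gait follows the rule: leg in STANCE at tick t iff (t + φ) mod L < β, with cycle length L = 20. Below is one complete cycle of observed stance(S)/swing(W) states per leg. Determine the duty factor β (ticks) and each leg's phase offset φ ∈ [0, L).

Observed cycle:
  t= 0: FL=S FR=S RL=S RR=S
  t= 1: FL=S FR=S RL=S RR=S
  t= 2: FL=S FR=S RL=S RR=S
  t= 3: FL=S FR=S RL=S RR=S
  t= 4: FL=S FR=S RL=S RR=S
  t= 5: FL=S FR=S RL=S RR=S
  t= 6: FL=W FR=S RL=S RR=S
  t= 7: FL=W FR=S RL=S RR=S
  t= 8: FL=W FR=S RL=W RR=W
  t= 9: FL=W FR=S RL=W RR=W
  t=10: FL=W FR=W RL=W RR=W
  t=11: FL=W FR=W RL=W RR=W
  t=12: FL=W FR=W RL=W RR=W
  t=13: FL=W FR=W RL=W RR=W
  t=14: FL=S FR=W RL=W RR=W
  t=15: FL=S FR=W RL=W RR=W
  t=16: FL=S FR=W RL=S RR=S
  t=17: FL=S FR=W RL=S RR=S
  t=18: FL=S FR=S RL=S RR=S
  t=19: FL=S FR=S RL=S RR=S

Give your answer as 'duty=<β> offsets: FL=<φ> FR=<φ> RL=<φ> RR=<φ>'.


duty β = stance ticks per leg = 12
FL: stance ticks = 12; W→S at t=14 → φ=6
FR: stance ticks = 12; W→S at t=18 → φ=2
RL: stance ticks = 12; W→S at t=16 → φ=4
RR: stance ticks = 12; W→S at t=16 → φ=4

duty=12 offsets: FL=6 FR=2 RL=4 RR=4


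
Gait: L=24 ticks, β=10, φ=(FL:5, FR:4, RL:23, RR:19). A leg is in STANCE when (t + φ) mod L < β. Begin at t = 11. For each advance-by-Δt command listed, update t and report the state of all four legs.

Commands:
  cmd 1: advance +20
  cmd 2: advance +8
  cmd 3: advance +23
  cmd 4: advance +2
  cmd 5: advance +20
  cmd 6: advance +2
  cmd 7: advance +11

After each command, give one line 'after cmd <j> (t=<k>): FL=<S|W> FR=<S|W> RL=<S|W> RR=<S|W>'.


after cmd 1 (t=31): FL=W FR=W RL=S RR=S
after cmd 2 (t=39): FL=W FR=W RL=W RR=W
after cmd 3 (t=62): FL=W FR=W RL=W RR=S
after cmd 4 (t=64): FL=W FR=W RL=W RR=W
after cmd 5 (t=84): FL=W FR=W RL=W RR=S
after cmd 6 (t=86): FL=W FR=W RL=W RR=S
after cmd 7 (t=97): FL=S FR=S RL=S RR=W

start t=11: FL=W FR=W RL=W RR=S
cmd 1: advance +20 → t=31, phase=(12,11,6,2) → FL=W FR=W RL=S RR=S
cmd 2: advance +8 → t=39, phase=(20,19,14,10) → FL=W FR=W RL=W RR=W
cmd 3: advance +23 → t=62, phase=(19,18,13,9) → FL=W FR=W RL=W RR=S
cmd 4: advance +2 → t=64, phase=(21,20,15,11) → FL=W FR=W RL=W RR=W
cmd 5: advance +20 → t=84, phase=(17,16,11,7) → FL=W FR=W RL=W RR=S
cmd 6: advance +2 → t=86, phase=(19,18,13,9) → FL=W FR=W RL=W RR=S
cmd 7: advance +11 → t=97, phase=(6,5,0,20) → FL=S FR=S RL=S RR=W


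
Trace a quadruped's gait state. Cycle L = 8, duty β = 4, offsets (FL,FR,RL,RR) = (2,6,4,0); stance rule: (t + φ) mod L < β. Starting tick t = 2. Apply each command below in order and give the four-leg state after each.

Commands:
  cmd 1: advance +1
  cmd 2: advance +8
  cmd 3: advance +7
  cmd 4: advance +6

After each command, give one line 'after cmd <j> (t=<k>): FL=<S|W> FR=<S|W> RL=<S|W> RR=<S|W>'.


after cmd 1 (t=3): FL=W FR=S RL=W RR=S
after cmd 2 (t=11): FL=W FR=S RL=W RR=S
after cmd 3 (t=18): FL=W FR=S RL=W RR=S
after cmd 4 (t=24): FL=S FR=W RL=W RR=S

start t=2: FL=W FR=S RL=W RR=S
cmd 1: advance +1 → t=3, phase=(5,1,7,3) → FL=W FR=S RL=W RR=S
cmd 2: advance +8 → t=11, phase=(5,1,7,3) → FL=W FR=S RL=W RR=S
cmd 3: advance +7 → t=18, phase=(4,0,6,2) → FL=W FR=S RL=W RR=S
cmd 4: advance +6 → t=24, phase=(2,6,4,0) → FL=S FR=W RL=W RR=S


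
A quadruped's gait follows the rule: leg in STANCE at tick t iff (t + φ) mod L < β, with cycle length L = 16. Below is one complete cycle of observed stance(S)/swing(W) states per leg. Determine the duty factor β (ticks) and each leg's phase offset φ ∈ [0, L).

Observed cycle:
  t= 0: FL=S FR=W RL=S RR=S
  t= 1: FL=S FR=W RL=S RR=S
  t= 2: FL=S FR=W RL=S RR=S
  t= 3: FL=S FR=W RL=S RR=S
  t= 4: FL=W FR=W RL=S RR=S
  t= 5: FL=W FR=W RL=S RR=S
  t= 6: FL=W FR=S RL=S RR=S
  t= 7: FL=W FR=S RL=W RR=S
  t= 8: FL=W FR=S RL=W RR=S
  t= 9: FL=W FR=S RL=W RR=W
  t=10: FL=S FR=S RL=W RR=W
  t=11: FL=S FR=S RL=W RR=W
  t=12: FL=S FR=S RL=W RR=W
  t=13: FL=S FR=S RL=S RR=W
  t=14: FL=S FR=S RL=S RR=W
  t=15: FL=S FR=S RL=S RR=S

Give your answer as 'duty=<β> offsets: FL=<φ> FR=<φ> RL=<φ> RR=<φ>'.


duty β = stance ticks per leg = 10
FL: stance ticks = 10; W→S at t=10 → φ=6
FR: stance ticks = 10; W→S at t=6 → φ=10
RL: stance ticks = 10; W→S at t=13 → φ=3
RR: stance ticks = 10; W→S at t=15 → φ=1

duty=10 offsets: FL=6 FR=10 RL=3 RR=1


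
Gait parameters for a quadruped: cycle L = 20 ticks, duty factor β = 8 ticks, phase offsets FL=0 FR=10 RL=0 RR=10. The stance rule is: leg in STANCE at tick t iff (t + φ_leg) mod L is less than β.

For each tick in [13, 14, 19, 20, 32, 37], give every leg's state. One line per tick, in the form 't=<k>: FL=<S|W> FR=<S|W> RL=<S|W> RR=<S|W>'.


t=13: FL=W FR=S RL=W RR=S
t=14: FL=W FR=S RL=W RR=S
t=19: FL=W FR=W RL=W RR=W
t=20: FL=S FR=W RL=S RR=W
t=32: FL=W FR=S RL=W RR=S
t=37: FL=W FR=S RL=W RR=S

t=13: phase=(13,3,13,3) vs β=8 → FL=W FR=S RL=W RR=S
t=14: phase=(14,4,14,4) vs β=8 → FL=W FR=S RL=W RR=S
t=19: phase=(19,9,19,9) vs β=8 → FL=W FR=W RL=W RR=W
t=20: phase=(0,10,0,10) vs β=8 → FL=S FR=W RL=S RR=W
t=32: phase=(12,2,12,2) vs β=8 → FL=W FR=S RL=W RR=S
t=37: phase=(17,7,17,7) vs β=8 → FL=W FR=S RL=W RR=S


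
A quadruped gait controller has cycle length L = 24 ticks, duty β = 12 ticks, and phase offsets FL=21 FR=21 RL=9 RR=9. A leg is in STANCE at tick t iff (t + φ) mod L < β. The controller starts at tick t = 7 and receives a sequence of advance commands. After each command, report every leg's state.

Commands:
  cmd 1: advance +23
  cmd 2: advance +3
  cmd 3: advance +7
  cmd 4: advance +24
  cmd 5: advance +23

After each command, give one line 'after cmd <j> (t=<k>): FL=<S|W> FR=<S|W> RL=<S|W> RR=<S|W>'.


after cmd 1 (t=30): FL=S FR=S RL=W RR=W
after cmd 2 (t=33): FL=S FR=S RL=W RR=W
after cmd 3 (t=40): FL=W FR=W RL=S RR=S
after cmd 4 (t=64): FL=W FR=W RL=S RR=S
after cmd 5 (t=87): FL=W FR=W RL=S RR=S

start t=7: FL=S FR=S RL=W RR=W
cmd 1: advance +23 → t=30, phase=(3,3,15,15) → FL=S FR=S RL=W RR=W
cmd 2: advance +3 → t=33, phase=(6,6,18,18) → FL=S FR=S RL=W RR=W
cmd 3: advance +7 → t=40, phase=(13,13,1,1) → FL=W FR=W RL=S RR=S
cmd 4: advance +24 → t=64, phase=(13,13,1,1) → FL=W FR=W RL=S RR=S
cmd 5: advance +23 → t=87, phase=(12,12,0,0) → FL=W FR=W RL=S RR=S


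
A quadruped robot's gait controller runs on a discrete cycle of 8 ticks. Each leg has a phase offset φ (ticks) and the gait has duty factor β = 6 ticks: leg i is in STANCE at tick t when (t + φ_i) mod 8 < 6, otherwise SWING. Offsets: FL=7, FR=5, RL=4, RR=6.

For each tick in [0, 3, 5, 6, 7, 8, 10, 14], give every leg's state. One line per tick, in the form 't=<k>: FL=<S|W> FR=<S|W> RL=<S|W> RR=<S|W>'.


t=0: FL=W FR=S RL=S RR=W
t=3: FL=S FR=S RL=W RR=S
t=5: FL=S FR=S RL=S RR=S
t=6: FL=S FR=S RL=S RR=S
t=7: FL=W FR=S RL=S RR=S
t=8: FL=W FR=S RL=S RR=W
t=10: FL=S FR=W RL=W RR=S
t=14: FL=S FR=S RL=S RR=S

t=0: phase=(7,5,4,6) vs β=6 → FL=W FR=S RL=S RR=W
t=3: phase=(2,0,7,1) vs β=6 → FL=S FR=S RL=W RR=S
t=5: phase=(4,2,1,3) vs β=6 → FL=S FR=S RL=S RR=S
t=6: phase=(5,3,2,4) vs β=6 → FL=S FR=S RL=S RR=S
t=7: phase=(6,4,3,5) vs β=6 → FL=W FR=S RL=S RR=S
t=8: phase=(7,5,4,6) vs β=6 → FL=W FR=S RL=S RR=W
t=10: phase=(1,7,6,0) vs β=6 → FL=S FR=W RL=W RR=S
t=14: phase=(5,3,2,4) vs β=6 → FL=S FR=S RL=S RR=S


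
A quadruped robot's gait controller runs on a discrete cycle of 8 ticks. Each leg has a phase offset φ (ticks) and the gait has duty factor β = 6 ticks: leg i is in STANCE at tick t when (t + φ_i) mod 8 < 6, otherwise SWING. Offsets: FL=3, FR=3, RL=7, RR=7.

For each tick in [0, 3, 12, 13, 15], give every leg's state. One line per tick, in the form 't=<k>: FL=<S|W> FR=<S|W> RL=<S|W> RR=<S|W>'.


t=0: FL=S FR=S RL=W RR=W
t=3: FL=W FR=W RL=S RR=S
t=12: FL=W FR=W RL=S RR=S
t=13: FL=S FR=S RL=S RR=S
t=15: FL=S FR=S RL=W RR=W

t=0: phase=(3,3,7,7) vs β=6 → FL=S FR=S RL=W RR=W
t=3: phase=(6,6,2,2) vs β=6 → FL=W FR=W RL=S RR=S
t=12: phase=(7,7,3,3) vs β=6 → FL=W FR=W RL=S RR=S
t=13: phase=(0,0,4,4) vs β=6 → FL=S FR=S RL=S RR=S
t=15: phase=(2,2,6,6) vs β=6 → FL=S FR=S RL=W RR=W


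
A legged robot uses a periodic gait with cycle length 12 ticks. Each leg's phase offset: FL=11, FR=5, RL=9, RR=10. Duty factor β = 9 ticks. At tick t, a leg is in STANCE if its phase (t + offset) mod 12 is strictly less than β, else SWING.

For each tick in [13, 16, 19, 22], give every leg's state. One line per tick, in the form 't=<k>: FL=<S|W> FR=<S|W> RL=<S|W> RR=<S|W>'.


t=13: phase=(0,6,10,11) vs β=9 → FL=S FR=S RL=W RR=W
t=16: phase=(3,9,1,2) vs β=9 → FL=S FR=W RL=S RR=S
t=19: phase=(6,0,4,5) vs β=9 → FL=S FR=S RL=S RR=S
t=22: phase=(9,3,7,8) vs β=9 → FL=W FR=S RL=S RR=S

t=13: FL=S FR=S RL=W RR=W
t=16: FL=S FR=W RL=S RR=S
t=19: FL=S FR=S RL=S RR=S
t=22: FL=W FR=S RL=S RR=S


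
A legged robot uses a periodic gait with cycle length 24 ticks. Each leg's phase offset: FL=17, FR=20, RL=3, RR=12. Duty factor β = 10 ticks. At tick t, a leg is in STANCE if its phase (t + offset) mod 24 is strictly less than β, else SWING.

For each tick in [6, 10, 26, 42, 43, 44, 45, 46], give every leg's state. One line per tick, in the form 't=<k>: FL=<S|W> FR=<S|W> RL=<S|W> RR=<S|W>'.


t=6: FL=W FR=S RL=S RR=W
t=10: FL=S FR=S RL=W RR=W
t=26: FL=W FR=W RL=S RR=W
t=42: FL=W FR=W RL=W RR=S
t=43: FL=W FR=W RL=W RR=S
t=44: FL=W FR=W RL=W RR=S
t=45: FL=W FR=W RL=S RR=S
t=46: FL=W FR=W RL=S RR=W

t=6: phase=(23,2,9,18) vs β=10 → FL=W FR=S RL=S RR=W
t=10: phase=(3,6,13,22) vs β=10 → FL=S FR=S RL=W RR=W
t=26: phase=(19,22,5,14) vs β=10 → FL=W FR=W RL=S RR=W
t=42: phase=(11,14,21,6) vs β=10 → FL=W FR=W RL=W RR=S
t=43: phase=(12,15,22,7) vs β=10 → FL=W FR=W RL=W RR=S
t=44: phase=(13,16,23,8) vs β=10 → FL=W FR=W RL=W RR=S
t=45: phase=(14,17,0,9) vs β=10 → FL=W FR=W RL=S RR=S
t=46: phase=(15,18,1,10) vs β=10 → FL=W FR=W RL=S RR=W


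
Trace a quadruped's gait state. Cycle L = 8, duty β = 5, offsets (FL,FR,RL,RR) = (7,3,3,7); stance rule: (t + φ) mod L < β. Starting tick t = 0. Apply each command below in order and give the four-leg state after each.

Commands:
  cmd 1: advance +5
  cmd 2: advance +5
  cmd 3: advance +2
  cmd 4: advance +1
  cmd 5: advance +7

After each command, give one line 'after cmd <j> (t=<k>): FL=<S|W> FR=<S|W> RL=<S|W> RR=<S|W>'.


after cmd 1 (t=5): FL=S FR=S RL=S RR=S
after cmd 2 (t=10): FL=S FR=W RL=W RR=S
after cmd 3 (t=12): FL=S FR=W RL=W RR=S
after cmd 4 (t=13): FL=S FR=S RL=S RR=S
after cmd 5 (t=20): FL=S FR=W RL=W RR=S

start t=0: FL=W FR=S RL=S RR=W
cmd 1: advance +5 → t=5, phase=(4,0,0,4) → FL=S FR=S RL=S RR=S
cmd 2: advance +5 → t=10, phase=(1,5,5,1) → FL=S FR=W RL=W RR=S
cmd 3: advance +2 → t=12, phase=(3,7,7,3) → FL=S FR=W RL=W RR=S
cmd 4: advance +1 → t=13, phase=(4,0,0,4) → FL=S FR=S RL=S RR=S
cmd 5: advance +7 → t=20, phase=(3,7,7,3) → FL=S FR=W RL=W RR=S


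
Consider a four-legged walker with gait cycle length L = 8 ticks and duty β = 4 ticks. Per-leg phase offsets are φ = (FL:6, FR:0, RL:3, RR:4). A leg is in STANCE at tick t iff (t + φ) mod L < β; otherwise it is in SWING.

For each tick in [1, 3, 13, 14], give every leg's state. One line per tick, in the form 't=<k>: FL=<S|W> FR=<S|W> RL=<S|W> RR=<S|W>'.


t=1: phase=(7,1,4,5) vs β=4 → FL=W FR=S RL=W RR=W
t=3: phase=(1,3,6,7) vs β=4 → FL=S FR=S RL=W RR=W
t=13: phase=(3,5,0,1) vs β=4 → FL=S FR=W RL=S RR=S
t=14: phase=(4,6,1,2) vs β=4 → FL=W FR=W RL=S RR=S

t=1: FL=W FR=S RL=W RR=W
t=3: FL=S FR=S RL=W RR=W
t=13: FL=S FR=W RL=S RR=S
t=14: FL=W FR=W RL=S RR=S


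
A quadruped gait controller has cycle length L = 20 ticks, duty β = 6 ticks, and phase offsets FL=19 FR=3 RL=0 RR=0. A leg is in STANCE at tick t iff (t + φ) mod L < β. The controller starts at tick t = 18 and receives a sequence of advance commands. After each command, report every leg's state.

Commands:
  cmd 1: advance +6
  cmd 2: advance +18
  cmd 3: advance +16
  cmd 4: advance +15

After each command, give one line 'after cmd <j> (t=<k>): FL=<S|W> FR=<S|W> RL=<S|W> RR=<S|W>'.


after cmd 1 (t=24): FL=S FR=W RL=S RR=S
after cmd 2 (t=42): FL=S FR=S RL=S RR=S
after cmd 3 (t=58): FL=W FR=S RL=W RR=W
after cmd 4 (t=73): FL=W FR=W RL=W RR=W

start t=18: FL=W FR=S RL=W RR=W
cmd 1: advance +6 → t=24, phase=(3,7,4,4) → FL=S FR=W RL=S RR=S
cmd 2: advance +18 → t=42, phase=(1,5,2,2) → FL=S FR=S RL=S RR=S
cmd 3: advance +16 → t=58, phase=(17,1,18,18) → FL=W FR=S RL=W RR=W
cmd 4: advance +15 → t=73, phase=(12,16,13,13) → FL=W FR=W RL=W RR=W


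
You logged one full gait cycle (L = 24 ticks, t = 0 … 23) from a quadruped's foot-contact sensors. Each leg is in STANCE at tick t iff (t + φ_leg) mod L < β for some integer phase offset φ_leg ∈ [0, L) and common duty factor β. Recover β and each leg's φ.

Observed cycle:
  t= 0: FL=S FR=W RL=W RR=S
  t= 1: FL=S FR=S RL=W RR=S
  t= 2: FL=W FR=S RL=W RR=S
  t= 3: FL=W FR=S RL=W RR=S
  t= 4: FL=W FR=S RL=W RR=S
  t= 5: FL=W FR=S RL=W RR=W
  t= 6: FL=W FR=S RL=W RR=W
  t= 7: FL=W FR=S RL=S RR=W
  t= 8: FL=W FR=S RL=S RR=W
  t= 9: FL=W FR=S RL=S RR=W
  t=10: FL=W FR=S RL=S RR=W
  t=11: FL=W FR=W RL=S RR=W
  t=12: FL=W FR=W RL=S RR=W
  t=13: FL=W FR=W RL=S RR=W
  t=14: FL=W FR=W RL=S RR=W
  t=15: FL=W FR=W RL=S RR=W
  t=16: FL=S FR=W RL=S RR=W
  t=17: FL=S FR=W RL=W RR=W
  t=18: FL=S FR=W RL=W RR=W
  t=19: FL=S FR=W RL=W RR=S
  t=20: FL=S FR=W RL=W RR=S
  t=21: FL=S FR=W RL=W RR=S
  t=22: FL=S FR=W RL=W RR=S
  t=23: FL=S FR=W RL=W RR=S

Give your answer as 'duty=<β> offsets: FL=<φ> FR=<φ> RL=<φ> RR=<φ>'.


duty=10 offsets: FL=8 FR=23 RL=17 RR=5

duty β = stance ticks per leg = 10
FL: stance ticks = 10; W→S at t=16 → φ=8
FR: stance ticks = 10; W→S at t=1 → φ=23
RL: stance ticks = 10; W→S at t=7 → φ=17
RR: stance ticks = 10; W→S at t=19 → φ=5


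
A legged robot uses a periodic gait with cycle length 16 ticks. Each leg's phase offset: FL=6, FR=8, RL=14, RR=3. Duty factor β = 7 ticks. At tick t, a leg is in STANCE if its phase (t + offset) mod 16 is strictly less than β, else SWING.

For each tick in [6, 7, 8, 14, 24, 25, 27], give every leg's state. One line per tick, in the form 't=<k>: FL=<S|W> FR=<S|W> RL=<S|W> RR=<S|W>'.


t=6: phase=(12,14,4,9) vs β=7 → FL=W FR=W RL=S RR=W
t=7: phase=(13,15,5,10) vs β=7 → FL=W FR=W RL=S RR=W
t=8: phase=(14,0,6,11) vs β=7 → FL=W FR=S RL=S RR=W
t=14: phase=(4,6,12,1) vs β=7 → FL=S FR=S RL=W RR=S
t=24: phase=(14,0,6,11) vs β=7 → FL=W FR=S RL=S RR=W
t=25: phase=(15,1,7,12) vs β=7 → FL=W FR=S RL=W RR=W
t=27: phase=(1,3,9,14) vs β=7 → FL=S FR=S RL=W RR=W

t=6: FL=W FR=W RL=S RR=W
t=7: FL=W FR=W RL=S RR=W
t=8: FL=W FR=S RL=S RR=W
t=14: FL=S FR=S RL=W RR=S
t=24: FL=W FR=S RL=S RR=W
t=25: FL=W FR=S RL=W RR=W
t=27: FL=S FR=S RL=W RR=W


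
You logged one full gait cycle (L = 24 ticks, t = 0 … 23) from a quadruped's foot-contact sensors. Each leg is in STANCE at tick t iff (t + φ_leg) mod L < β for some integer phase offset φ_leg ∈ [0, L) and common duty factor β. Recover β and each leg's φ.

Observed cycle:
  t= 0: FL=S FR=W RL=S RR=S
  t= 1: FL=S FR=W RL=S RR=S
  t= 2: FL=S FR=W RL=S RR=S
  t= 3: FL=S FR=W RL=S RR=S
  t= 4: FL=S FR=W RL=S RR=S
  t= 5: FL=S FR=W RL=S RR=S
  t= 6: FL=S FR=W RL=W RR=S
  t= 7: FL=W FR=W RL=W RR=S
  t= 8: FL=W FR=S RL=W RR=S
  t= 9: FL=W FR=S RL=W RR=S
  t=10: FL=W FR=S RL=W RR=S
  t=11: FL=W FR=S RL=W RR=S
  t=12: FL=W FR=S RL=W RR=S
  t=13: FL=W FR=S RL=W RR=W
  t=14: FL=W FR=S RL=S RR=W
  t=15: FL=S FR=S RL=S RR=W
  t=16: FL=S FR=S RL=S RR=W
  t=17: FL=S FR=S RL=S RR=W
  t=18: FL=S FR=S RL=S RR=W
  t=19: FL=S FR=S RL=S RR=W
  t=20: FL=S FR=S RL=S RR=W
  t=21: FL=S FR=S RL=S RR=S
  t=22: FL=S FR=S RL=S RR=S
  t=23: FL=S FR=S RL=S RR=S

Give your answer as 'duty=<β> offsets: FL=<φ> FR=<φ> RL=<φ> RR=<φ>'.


duty=16 offsets: FL=9 FR=16 RL=10 RR=3

duty β = stance ticks per leg = 16
FL: stance ticks = 16; W→S at t=15 → φ=9
FR: stance ticks = 16; W→S at t=8 → φ=16
RL: stance ticks = 16; W→S at t=14 → φ=10
RR: stance ticks = 16; W→S at t=21 → φ=3


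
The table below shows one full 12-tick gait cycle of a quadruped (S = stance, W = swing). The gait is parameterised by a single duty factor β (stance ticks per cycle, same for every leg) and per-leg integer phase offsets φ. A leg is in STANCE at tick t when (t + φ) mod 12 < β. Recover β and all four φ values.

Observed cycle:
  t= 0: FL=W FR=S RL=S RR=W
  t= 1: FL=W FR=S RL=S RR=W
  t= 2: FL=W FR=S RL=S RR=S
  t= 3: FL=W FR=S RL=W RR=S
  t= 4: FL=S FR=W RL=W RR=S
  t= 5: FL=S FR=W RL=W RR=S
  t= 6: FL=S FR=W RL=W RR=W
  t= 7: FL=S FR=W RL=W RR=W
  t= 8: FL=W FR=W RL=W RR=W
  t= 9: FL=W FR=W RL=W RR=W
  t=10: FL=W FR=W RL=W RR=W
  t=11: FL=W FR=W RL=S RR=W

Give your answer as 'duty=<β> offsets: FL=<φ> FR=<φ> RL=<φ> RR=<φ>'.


duty=4 offsets: FL=8 FR=0 RL=1 RR=10

duty β = stance ticks per leg = 4
FL: stance ticks = 4; W→S at t=4 → φ=8
FR: stance ticks = 4; W→S at t=0 → φ=0
RL: stance ticks = 4; W→S at t=11 → φ=1
RR: stance ticks = 4; W→S at t=2 → φ=10


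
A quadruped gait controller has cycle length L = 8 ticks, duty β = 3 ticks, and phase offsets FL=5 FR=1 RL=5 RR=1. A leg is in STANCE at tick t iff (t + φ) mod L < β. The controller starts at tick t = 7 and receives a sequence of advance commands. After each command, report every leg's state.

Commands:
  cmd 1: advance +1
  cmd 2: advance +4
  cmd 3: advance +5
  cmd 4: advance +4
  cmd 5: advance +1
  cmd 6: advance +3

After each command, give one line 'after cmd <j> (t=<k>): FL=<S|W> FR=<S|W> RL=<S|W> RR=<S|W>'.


start t=7: FL=W FR=S RL=W RR=S
cmd 1: advance +1 → t=8, phase=(5,1,5,1) → FL=W FR=S RL=W RR=S
cmd 2: advance +4 → t=12, phase=(1,5,1,5) → FL=S FR=W RL=S RR=W
cmd 3: advance +5 → t=17, phase=(6,2,6,2) → FL=W FR=S RL=W RR=S
cmd 4: advance +4 → t=21, phase=(2,6,2,6) → FL=S FR=W RL=S RR=W
cmd 5: advance +1 → t=22, phase=(3,7,3,7) → FL=W FR=W RL=W RR=W
cmd 6: advance +3 → t=25, phase=(6,2,6,2) → FL=W FR=S RL=W RR=S

after cmd 1 (t=8): FL=W FR=S RL=W RR=S
after cmd 2 (t=12): FL=S FR=W RL=S RR=W
after cmd 3 (t=17): FL=W FR=S RL=W RR=S
after cmd 4 (t=21): FL=S FR=W RL=S RR=W
after cmd 5 (t=22): FL=W FR=W RL=W RR=W
after cmd 6 (t=25): FL=W FR=S RL=W RR=S


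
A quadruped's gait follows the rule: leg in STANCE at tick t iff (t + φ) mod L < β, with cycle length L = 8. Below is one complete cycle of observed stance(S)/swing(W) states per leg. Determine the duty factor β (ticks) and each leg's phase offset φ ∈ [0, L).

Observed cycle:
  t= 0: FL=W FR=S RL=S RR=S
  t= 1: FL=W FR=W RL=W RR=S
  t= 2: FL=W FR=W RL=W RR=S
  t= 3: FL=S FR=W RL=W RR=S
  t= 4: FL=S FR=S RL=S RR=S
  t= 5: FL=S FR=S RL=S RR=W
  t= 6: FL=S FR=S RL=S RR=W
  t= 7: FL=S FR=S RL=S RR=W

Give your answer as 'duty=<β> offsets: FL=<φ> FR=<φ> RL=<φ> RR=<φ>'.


duty=5 offsets: FL=5 FR=4 RL=4 RR=0

duty β = stance ticks per leg = 5
FL: stance ticks = 5; W→S at t=3 → φ=5
FR: stance ticks = 5; W→S at t=4 → φ=4
RL: stance ticks = 5; W→S at t=4 → φ=4
RR: stance ticks = 5; W→S at t=0 → φ=0


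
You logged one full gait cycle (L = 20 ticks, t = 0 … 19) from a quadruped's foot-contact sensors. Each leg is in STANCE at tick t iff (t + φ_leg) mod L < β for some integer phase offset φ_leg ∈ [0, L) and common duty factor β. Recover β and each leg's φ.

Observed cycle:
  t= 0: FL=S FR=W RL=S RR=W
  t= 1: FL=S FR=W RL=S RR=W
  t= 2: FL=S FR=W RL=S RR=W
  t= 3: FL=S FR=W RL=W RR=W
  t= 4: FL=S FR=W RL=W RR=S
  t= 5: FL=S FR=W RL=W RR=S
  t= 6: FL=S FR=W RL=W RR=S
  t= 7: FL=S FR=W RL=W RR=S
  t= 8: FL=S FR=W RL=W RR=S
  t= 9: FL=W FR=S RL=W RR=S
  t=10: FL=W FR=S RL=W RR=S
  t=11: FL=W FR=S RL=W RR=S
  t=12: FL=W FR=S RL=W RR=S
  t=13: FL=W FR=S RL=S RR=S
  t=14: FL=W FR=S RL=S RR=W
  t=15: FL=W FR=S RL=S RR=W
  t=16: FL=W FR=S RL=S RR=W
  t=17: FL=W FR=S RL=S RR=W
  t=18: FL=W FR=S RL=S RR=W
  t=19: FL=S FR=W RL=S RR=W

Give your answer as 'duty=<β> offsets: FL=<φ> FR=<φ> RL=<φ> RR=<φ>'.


duty=10 offsets: FL=1 FR=11 RL=7 RR=16

duty β = stance ticks per leg = 10
FL: stance ticks = 10; W→S at t=19 → φ=1
FR: stance ticks = 10; W→S at t=9 → φ=11
RL: stance ticks = 10; W→S at t=13 → φ=7
RR: stance ticks = 10; W→S at t=4 → φ=16


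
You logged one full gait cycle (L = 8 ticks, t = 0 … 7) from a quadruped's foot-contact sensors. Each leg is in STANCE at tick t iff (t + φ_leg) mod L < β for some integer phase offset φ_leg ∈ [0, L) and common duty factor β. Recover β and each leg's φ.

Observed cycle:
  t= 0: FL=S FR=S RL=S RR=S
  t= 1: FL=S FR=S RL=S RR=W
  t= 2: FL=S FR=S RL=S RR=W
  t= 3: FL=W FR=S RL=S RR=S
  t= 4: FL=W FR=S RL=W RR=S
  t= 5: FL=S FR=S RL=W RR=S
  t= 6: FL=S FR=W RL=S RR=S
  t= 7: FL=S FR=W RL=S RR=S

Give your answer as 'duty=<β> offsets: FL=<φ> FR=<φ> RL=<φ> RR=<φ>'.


duty β = stance ticks per leg = 6
FL: stance ticks = 6; W→S at t=5 → φ=3
FR: stance ticks = 6; W→S at t=0 → φ=0
RL: stance ticks = 6; W→S at t=6 → φ=2
RR: stance ticks = 6; W→S at t=3 → φ=5

duty=6 offsets: FL=3 FR=0 RL=2 RR=5
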